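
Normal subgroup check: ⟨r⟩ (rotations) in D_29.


H = ⟨r⟩ (rotations) in D_29
The rotation subgroup ⟨r⟩ has index 2 in D_29, so it is normal

Yes, normal subgroup


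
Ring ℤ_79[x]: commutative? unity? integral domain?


ℤ_79 is a field (n prime), so ℤ_79[x] is a commutative integral domain with unity
Commutative: Yes
Integral domain: Yes
Has unity: Yes

ℤ_79[x]: Commutative=Yes, Unity=Yes


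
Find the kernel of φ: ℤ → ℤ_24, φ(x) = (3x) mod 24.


Kernel = preimage of identity
ker(φ) = {x ∈ ℤ : 3x ≡ 0 (mod 24)}. gcd(3,24) = 3, so 3x ≡ 0 (mod 24) ⟺ x ≡ 0 (mod 24/3 = 8). Hence ker(φ) = 8ℤ

ker(φ) = 8ℤ


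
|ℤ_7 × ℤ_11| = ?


|A × B| = |A| · |B|
|ℤ_7 × ℤ_11| = 7 × 11 = 77

|ℤ_7 × ℤ_11| = 77


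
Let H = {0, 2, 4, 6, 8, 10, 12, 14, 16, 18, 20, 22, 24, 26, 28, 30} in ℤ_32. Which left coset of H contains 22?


22 + H = {22 + h (mod 32) : h ∈ H}
22+0=22, 22+2=24, 22+4=26, 22+6=28, 22+8=30, 22+10=0, 22+12=2, 22+14=4, 22+16=6, 22+18=8, 22+20=10, 22+22=12, 22+24=14, 22+26=16, 22+28=18, 22+30=20
22 + H = {0, 2, 4, 6, 8, 10, 12, 14, 16, 18, 20, 22, 24, 26, 28, 30} = 0 + H

22 + H = {0, 2, 4, 6, 8, 10, 12, 14, 16, 18, 20, 22, 24, 26, 28, 30}


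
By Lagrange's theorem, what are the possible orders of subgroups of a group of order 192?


Lagrange's theorem: |H| divides |G|
|G| = 192
Divisors of 192: 1, 2, 3, 4, 6, 8, 12, 16, 24, 32, 48, 64, 96, 192

Possible subgroup orders: {1, 2, 3, 4, 6, 8, 12, 16, 24, 32, 48, 64, 96, 192}


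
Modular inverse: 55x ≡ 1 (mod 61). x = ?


Use the extended Euclidean algorithm to write 1 = 55·s + 61·t; then s mod 61 is the inverse.
Euclidean algorithm:
  55 = 0·61 + 55
  61 = 1·55 + 6
  55 = 9·6 + 1
  6 = 6·1 + 0
gcd(55,61) = 1
Back-substitution gives: 55·(10) + 61·(-9) = 1
So 55⁻¹ ≡ 10 ≡ 10 (mod 61)
Check: 55 × 10 = 550 ≡ 1 (mod 61) ✓

55⁻¹ ≡ 10 (mod 61)


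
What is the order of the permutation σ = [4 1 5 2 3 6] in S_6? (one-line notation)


Cycle decomposition: (1 4 2) (3 5)
Cycle lengths: 3, 2
Order = lcm(3, 2) = 6

ord(σ) = 6


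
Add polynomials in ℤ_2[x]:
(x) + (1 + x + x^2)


Add coefficients mod 2:
x^0: 0 + 1 = 1 (mod 2)
x^1: 1 + 1 = 0 (mod 2)
x^2: 0 + 1 = 1 (mod 2)
Result: 1 + x^2

f + g = 1 + x^2


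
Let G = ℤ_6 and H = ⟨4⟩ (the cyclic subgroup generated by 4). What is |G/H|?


|⟨4⟩| = n / gcd(4, 6) = 6 / 2 = 3
H is normal (ℤ_6 is abelian).
|G/H| = |G| / |H| = 6 / 3 = 2

|G/H| = 2


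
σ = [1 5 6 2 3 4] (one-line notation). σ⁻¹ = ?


To find σ⁻¹, swap domain and range:
σ(1) = 1 → σ⁻¹(1) = 1
σ(2) = 5 → σ⁻¹(5) = 2
σ(3) = 6 → σ⁻¹(6) = 3
σ(4) = 2 → σ⁻¹(2) = 4
σ(5) = 3 → σ⁻¹(3) = 5
σ(6) = 4 → σ⁻¹(4) = 6

σ⁻¹ = [1 4 5 6 2 3]


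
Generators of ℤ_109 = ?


g generates ℤ_n iff gcd(g,n) = 1
Prime factors of 109: 109
Generators are g ∈ {1,...,108} not divisible by any of these primes.
Generators: {1, 2, 3, 4, 5, 6, 7, 8, 9, 10, 11, 12, 13, 14, 15, 16, 17, 18, 19, 20, 21, 22, 23, 24, 25, 26, 27, 28, 29, 30, 31, 32, 33, 34, 35, 36, 37, 38, 39, 40, 41, 42, 43, 44, 45, 46, 47, 48, 49, 50, 51, 52, 53, 54, 55, 56, 57, 58, 59, 60, 61, 62, 63, 64, 65, 66, 67, 68, 69, 70, 71, 72, 73, 74, 75, 76, 77, 78, 79, 80, 81, 82, 83, 84, 85, 86, 87, 88, 89, 90, 91, 92, 93, 94, 95, 96, 97, 98, 99, 100, 101, 102, 103, 104, 105, 106, 107, 108}
Number of generators = φ(109) = 108

Generators of ℤ_109 = {1, 2, 3, 4, 5, 6, 7, 8, 9, 10, 11, 12, 13, 14, 15, 16, 17, 18, 19, 20, 21, 22, 23, 24, 25, 26, 27, 28, 29, 30, 31, 32, 33, 34, 35, 36, 37, 38, 39, 40, 41, 42, 43, 44, 45, 46, 47, 48, 49, 50, 51, 52, 53, 54, 55, 56, 57, 58, 59, 60, 61, 62, 63, 64, 65, 66, 67, 68, 69, 70, 71, 72, 73, 74, 75, 76, 77, 78, 79, 80, 81, 82, 83, 84, 85, 86, 87, 88, 89, 90, 91, 92, 93, 94, 95, 96, 97, 98, 99, 100, 101, 102, 103, 104, 105, 106, 107, 108}


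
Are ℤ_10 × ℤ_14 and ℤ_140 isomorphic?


Comparing ℤ_10 × ℤ_14 and ℤ_140:
gcd(10,14) = 2 ≠ 1. Max element order in ℤ_10×ℤ_14 is lcm(10,14) = 70 < 140, so it has no element of order 140

No, ℤ_10 × ℤ_14 ≇ ℤ_140


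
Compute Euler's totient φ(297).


Factor n: 297 = 3^3 × 11
φ(n) = n · ∏(1 - 1/p) over distinct primes p | n
φ(297) = 297 · (1 - 1/3) · (1 - 1/11) = 180

φ(297) = 180


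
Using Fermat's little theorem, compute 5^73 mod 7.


Fermat's little theorem: if p is prime and gcd(a,p)=1, then a^(p-1) ≡ 1 (mod p)
p = 7 is prime, gcd(5,7) = 1
Reduce exponent: 73 mod 6 = 1
So 5^73 ≡ 5^1 (mod 7)
5^1 mod 7 = 5

5^73 ≡ 5 (mod 7)


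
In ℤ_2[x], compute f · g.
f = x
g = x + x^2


Expand and collect like terms; reduce coefficients mod 2:
x^0: 0·0 = 0 ≡ 0 (mod 2)
x^1: 0·1 + 1·0 = 0 ≡ 0 (mod 2)
x^2: 0·1 + 1·1 = 1 ≡ 1 (mod 2)
x^3: 1·1 = 1 ≡ 1 (mod 2)
Result: x^2 + x^3

f · g = x^2 + x^3


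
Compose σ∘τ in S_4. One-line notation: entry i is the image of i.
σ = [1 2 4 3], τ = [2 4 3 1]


σ∘τ: apply τ first, then σ
1 →τ 2 →σ 2
2 →τ 4 →σ 3
3 →τ 3 →σ 4
4 →τ 1 →σ 1

σ∘τ = [2 3 4 1]


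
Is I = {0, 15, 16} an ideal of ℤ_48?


Check ideal conditions for I = {0, 15, 16} in ℤ_48:
(1) I is an additive subgroup? No
(2) For r ∈ ℤ_48 and a ∈ I: r·a ∈ I? No  [counterexample: r=2, a=15, r·a mod 48 = 30 ∉ I]

No, I is not an ideal of ℤ_48


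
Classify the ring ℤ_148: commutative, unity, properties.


ℤ_148 is a commutative ring with unity 1; 148 = 2×74 is composite, so 2·74 ≡ 0 gives zero divisors (not an integral domain)
Commutative: Yes
Integral domain: No
Has unity: Yes

ℤ_148: Commutative=Yes, Unity=Yes


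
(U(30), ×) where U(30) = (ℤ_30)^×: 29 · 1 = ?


Operation: multiplication mod 30
29 · 1 = (a × b) mod 30 with a = 29, b = 1

29 · 1 = 29


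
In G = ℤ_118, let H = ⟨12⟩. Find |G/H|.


|⟨12⟩| = n / gcd(12, 118) = 118 / 2 = 59
H is normal (ℤ_118 is abelian).
|G/H| = |G| / |H| = 118 / 59 = 2

|G/H| = 2


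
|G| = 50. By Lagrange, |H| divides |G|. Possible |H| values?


Lagrange's theorem: |H| divides |G|
|G| = 50
Divisors of 50: 1, 2, 5, 10, 25, 50

Possible subgroup orders: {1, 2, 5, 10, 25, 50}


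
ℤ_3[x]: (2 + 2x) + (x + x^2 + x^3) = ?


Add coefficients mod 3:
x^0: 2 + 0 = 2 (mod 3)
x^1: 2 + 1 = 0 (mod 3)
x^2: 0 + 1 = 1 (mod 3)
x^3: 0 + 1 = 1 (mod 3)
Result: 2 + x^2 + x^3

f + g = 2 + x^2 + x^3


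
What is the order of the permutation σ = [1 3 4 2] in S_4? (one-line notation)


Cycle decomposition: (2 3 4)
Cycle lengths: 3
Order = lcm(3) = 3

ord(σ) = 3


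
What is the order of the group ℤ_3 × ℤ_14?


|A × B| = |A| · |B|
|ℤ_3 × ℤ_14| = 3 × 14 = 42

|ℤ_3 × ℤ_14| = 42


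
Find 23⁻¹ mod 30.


Use the extended Euclidean algorithm to write 1 = 23·s + 30·t; then s mod 30 is the inverse.
Euclidean algorithm:
  23 = 0·30 + 23
  30 = 1·23 + 7
  23 = 3·7 + 2
  7 = 3·2 + 1
  2 = 2·1 + 0
gcd(23,30) = 1
Back-substitution gives: 23·(-13) + 30·(10) = 1
So 23⁻¹ ≡ -13 ≡ 17 (mod 30)
Check: 23 × 17 = 391 ≡ 1 (mod 30) ✓

23⁻¹ ≡ 17 (mod 30)


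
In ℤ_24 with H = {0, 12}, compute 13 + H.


13 + H = {13 + h (mod 24) : h ∈ H}
13+0=13, 13+12=1
13 + H = {1, 13} = 1 + H

13 + H = {1, 13}


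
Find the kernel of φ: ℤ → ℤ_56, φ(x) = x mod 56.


Kernel = preimage of identity
ker(φ) = {x ∈ ℤ : x ≡ 0 (mod 56)} = 56ℤ = {0, ±56, ±112, ...}

ker(φ) = 56ℤ


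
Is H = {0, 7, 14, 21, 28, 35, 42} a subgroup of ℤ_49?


Subgroup test for H = {0, 7, 14, 21, 28, 35, 42} in (ℤ_49, +):
(1) 0 ∈ H? Yes
(2) Closure: for all a,b ∈ H, (a+b) mod 49 ∈ H? Yes
(3) Inverses: for all a ∈ H, -a mod 49 ∈ H? Yes

Yes, H is a subgroup of ℤ_49


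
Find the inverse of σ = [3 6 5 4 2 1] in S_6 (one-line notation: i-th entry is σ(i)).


To find σ⁻¹, swap domain and range:
σ(1) = 3 → σ⁻¹(3) = 1
σ(2) = 6 → σ⁻¹(6) = 2
σ(3) = 5 → σ⁻¹(5) = 3
σ(4) = 4 → σ⁻¹(4) = 4
σ(5) = 2 → σ⁻¹(2) = 5
σ(6) = 1 → σ⁻¹(1) = 6

σ⁻¹ = [6 5 1 4 3 2]


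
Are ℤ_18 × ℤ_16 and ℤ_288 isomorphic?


Comparing ℤ_18 × ℤ_16 and ℤ_288:
gcd(18,16) = 2 ≠ 1. Max element order in ℤ_18×ℤ_16 is lcm(18,16) = 144 < 288, so it has no element of order 288

No, ℤ_18 × ℤ_16 ≇ ℤ_288


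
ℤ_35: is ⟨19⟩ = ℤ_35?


g generates ℤ_n iff gcd(g, n) = 1
gcd(19, 35) = 1
Since gcd = 1, 19 is a generator.

Yes, 19 generates ℤ_35


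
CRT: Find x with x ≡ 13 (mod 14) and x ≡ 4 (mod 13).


m₁ = 14, m₂ = 13, gcd = 1, so CRT applies. M = m₁·m₂ = 182
Let M₁ = M/m₁ = 13, M₂ = M/m₂ = 14
Find y₁ ≡ M₁⁻¹ (mod m₁): 13⁻¹ ≡ 13 (mod 14)
Find y₂ ≡ M₂⁻¹ (mod m₂): 14⁻¹ ≡ 1 (mod 13)
x = a₁·M₁·y₁ + a₂·M₂·y₂ = 13·13·13 + 4·14·1 = 2253
Reduce mod 182: x ≡ 69
Check: 69 mod 14 = 13 ✓, 69 mod 13 = 4 ✓

x ≡ 69 (mod 182)


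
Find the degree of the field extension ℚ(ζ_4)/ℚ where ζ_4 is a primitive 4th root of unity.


[ℚ(ζ_n):ℚ] = deg Φ_n(x) = φ(n). Here φ(4) = 2

[ℚ(ζ_4)/ℚ where ζ_4 is a primitive 4th root of unity] = 2


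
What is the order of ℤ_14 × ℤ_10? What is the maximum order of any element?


|ℤ_14 × ℤ_10| = 14 × 10 = 140
Max element order = lcm(14,10) = 70
Cyclic? No (gcd=2)

|ℤ_14×ℤ_10| = 140, max element order = 70


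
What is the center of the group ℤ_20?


Z(G) = {g ∈ G | gx = xg for all x ∈ G}
ℤ_20 is abelian, so Z(G) = G

Z(ℤ_20) = ℤ_20


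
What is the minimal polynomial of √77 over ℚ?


√77 satisfies x² - 77 = 0, irreducible over ℚ since 77 is squarefree

Minimal polynomial: x² - 77


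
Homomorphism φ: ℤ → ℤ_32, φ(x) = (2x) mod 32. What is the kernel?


Kernel = preimage of identity
ker(φ) = {x ∈ ℤ : 2x ≡ 0 (mod 32)}. gcd(2,32) = 2, so 2x ≡ 0 (mod 32) ⟺ x ≡ 0 (mod 32/2 = 16). Hence ker(φ) = 16ℤ

ker(φ) = 16ℤ


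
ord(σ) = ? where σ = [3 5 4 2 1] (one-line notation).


Cycle decomposition: (1 3 4 2 5)
Cycle lengths: 5
Order = lcm(5) = 5

ord(σ) = 5


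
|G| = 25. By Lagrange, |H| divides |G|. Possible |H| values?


Lagrange's theorem: |H| divides |G|
|G| = 25
Divisors of 25: 1, 5, 25

Possible subgroup orders: {1, 5, 25}


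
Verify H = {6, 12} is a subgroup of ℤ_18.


Subgroup test for H = {6, 12} in (ℤ_18, +):
(1) 0 ∈ H? No
(2) Closure: for all a,b ∈ H, (a+b) mod 18 ∈ H? No  [counterexample: 6 + 12 = 0 ∉ H]
(3) Inverses: for all a ∈ H, -a mod 18 ∈ H? Yes

No, H is not a subgroup of ℤ_18


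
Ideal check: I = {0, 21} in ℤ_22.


Check ideal conditions for I = {0, 21} in ℤ_22:
(1) I is an additive subgroup? No
(2) For r ∈ ℤ_22 and a ∈ I: r·a ∈ I? No  [counterexample: r=2, a=21, r·a mod 22 = 20 ∉ I]

No, I is not an ideal of ℤ_22


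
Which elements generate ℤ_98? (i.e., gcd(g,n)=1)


g generates ℤ_n iff gcd(g,n) = 1
Prime factors of 98: 2, 7
Generators are g ∈ {1,...,97} not divisible by any of these primes.
Generators: {1, 3, 5, 9, 11, 13, 15, 17, 19, 23, 25, 27, 29, 31, 33, 37, 39, 41, 43, 45, 47, 51, 53, 55, 57, 59, 61, 65, 67, 69, 71, 73, 75, 79, 81, 83, 85, 87, 89, 93, 95, 97}
Number of generators = φ(98) = 42

Generators of ℤ_98 = {1, 3, 5, 9, 11, 13, 15, 17, 19, 23, 25, 27, 29, 31, 33, 37, 39, 41, 43, 45, 47, 51, 53, 55, 57, 59, 61, 65, 67, 69, 71, 73, 75, 79, 81, 83, 85, 87, 89, 93, 95, 97}


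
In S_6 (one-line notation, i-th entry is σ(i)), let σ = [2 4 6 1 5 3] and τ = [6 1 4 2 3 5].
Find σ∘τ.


σ∘τ: apply τ first, then σ
1 →τ 6 →σ 3
2 →τ 1 →σ 2
3 →τ 4 →σ 1
4 →τ 2 →σ 4
5 →τ 3 →σ 6
6 →τ 5 →σ 5

σ∘τ = [3 2 1 4 6 5]


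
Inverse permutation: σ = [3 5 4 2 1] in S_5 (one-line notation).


To find σ⁻¹, swap domain and range:
σ(1) = 3 → σ⁻¹(3) = 1
σ(2) = 5 → σ⁻¹(5) = 2
σ(3) = 4 → σ⁻¹(4) = 3
σ(4) = 2 → σ⁻¹(2) = 4
σ(5) = 1 → σ⁻¹(1) = 5

σ⁻¹ = [5 4 1 3 2]


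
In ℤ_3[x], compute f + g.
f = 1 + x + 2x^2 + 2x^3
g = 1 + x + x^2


Add coefficients mod 3:
x^0: 1 + 1 = 2 (mod 3)
x^1: 1 + 1 = 2 (mod 3)
x^2: 2 + 1 = 0 (mod 3)
x^3: 2 + 0 = 2 (mod 3)
Result: 2 + 2x + 2x^3

f + g = 2 + 2x + 2x^3


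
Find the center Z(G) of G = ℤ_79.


Z(G) = {g ∈ G | gx = xg for all x ∈ G}
ℤ_79 is abelian, so Z(G) = G

Z(ℤ_79) = ℤ_79


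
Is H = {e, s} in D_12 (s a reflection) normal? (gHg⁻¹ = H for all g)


H = {e, s} in D_12 (s a reflection)
r·s·r⁻¹ = sr⁻² ≠ s for n ≥ 3, so {e, s} is not closed under conjugation

No, not a normal subgroup


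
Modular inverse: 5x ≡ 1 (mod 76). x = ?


Use the extended Euclidean algorithm to write 1 = 5·s + 76·t; then s mod 76 is the inverse.
Euclidean algorithm:
  5 = 0·76 + 5
  76 = 15·5 + 1
  5 = 5·1 + 0
gcd(5,76) = 1
Back-substitution gives: 5·(-15) + 76·(1) = 1
So 5⁻¹ ≡ -15 ≡ 61 (mod 76)
Check: 5 × 61 = 305 ≡ 1 (mod 76) ✓

5⁻¹ ≡ 61 (mod 76)


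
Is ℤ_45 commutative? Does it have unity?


ℤ_45 is a commutative ring with unity 1; 45 = 3×15 is composite, so 3·15 ≡ 0 gives zero divisors (not an integral domain)
Commutative: Yes
Integral domain: No
Has unity: Yes

ℤ_45: Commutative=Yes, Unity=Yes


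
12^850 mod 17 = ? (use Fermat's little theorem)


Fermat's little theorem: if p is prime and gcd(a,p)=1, then a^(p-1) ≡ 1 (mod p)
p = 17 is prime, gcd(12,17) = 1
Reduce exponent: 850 mod 16 = 2
So 12^850 ≡ 12^2 (mod 17)
12^2 mod 17 = 8

12^850 ≡ 8 (mod 17)


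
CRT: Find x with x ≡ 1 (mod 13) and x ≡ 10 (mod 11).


m₁ = 13, m₂ = 11, gcd = 1, so CRT applies. M = m₁·m₂ = 143
Let M₁ = M/m₁ = 11, M₂ = M/m₂ = 13
Find y₁ ≡ M₁⁻¹ (mod m₁): 11⁻¹ ≡ 6 (mod 13)
Find y₂ ≡ M₂⁻¹ (mod m₂): 13⁻¹ ≡ 6 (mod 11)
x = a₁·M₁·y₁ + a₂·M₂·y₂ = 1·11·6 + 10·13·6 = 846
Reduce mod 143: x ≡ 131
Check: 131 mod 13 = 1 ✓, 131 mod 11 = 10 ✓

x ≡ 131 (mod 143)


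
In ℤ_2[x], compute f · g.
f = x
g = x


Expand and collect like terms; reduce coefficients mod 2:
x^0: 0·0 = 0 ≡ 0 (mod 2)
x^1: 0·1 + 1·0 = 0 ≡ 0 (mod 2)
x^2: 1·1 = 1 ≡ 1 (mod 2)
Result: x^2

f · g = x^2


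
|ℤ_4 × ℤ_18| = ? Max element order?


|ℤ_4 × ℤ_18| = 4 × 18 = 72
Max element order = lcm(4,18) = 36
Cyclic? No (gcd=2)

|ℤ_4×ℤ_18| = 72, max element order = 36


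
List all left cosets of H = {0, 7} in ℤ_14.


H = {0, 7}, |H| = 2
Number of cosets = |G|/|H| = 14/2 = 7
0 + H = {0, 7}
1 + H = {1, 8}
2 + H = {2, 9}
3 + H = {3, 10}
4 + H = {4, 11}
5 + H = {5, 12}
6 + H = {6, 13}

Cosets: 0+H={0,7}; 1+H={1,8}; 2+H={2,9}; 3+H={3,10}; 4+H={4,11}; 5+H={5,12}; 6+H={6,13}


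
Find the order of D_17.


|D_n| = 2n (n rotations and n reflections)
|D_17| = 2×17 = 34

|D_17| = 34


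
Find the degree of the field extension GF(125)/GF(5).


GF(125) = GF(5^3), so the extension degree is 3

[GF(125)/GF(5)] = 3


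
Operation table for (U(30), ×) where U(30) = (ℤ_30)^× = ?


Elements: {1, 7, 11, 13, 17, 19, 23, 29}
Operation: multiplication mod 30
Entry (a, b) = (a × b) mod 30

Cayley table:
   |  1 |  7 | 11 | 13 | 17 | 19 | 23 | 29
 1 |  1 |  7 | 11 | 13 | 17 | 19 | 23 | 29
 7 |  7 | 19 | 17 |  1 | 29 | 13 | 11 | 23
11 | 11 | 17 |  1 | 23 |  7 | 29 | 13 | 19
13 | 13 |  1 | 23 | 19 | 11 |  7 | 29 | 17
17 | 17 | 29 |  7 | 11 | 19 | 23 |  1 | 13
19 | 19 | 13 | 29 |  7 | 23 |  1 | 17 | 11
23 | 23 | 11 | 13 | 29 |  1 | 17 | 19 |  7
29 | 29 | 23 | 19 | 17 | 13 | 11 |  7 |  1


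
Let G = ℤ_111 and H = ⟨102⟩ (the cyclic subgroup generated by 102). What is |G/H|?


|⟨102⟩| = n / gcd(102, 111) = 111 / 3 = 37
H is normal (ℤ_111 is abelian).
|G/H| = |G| / |H| = 111 / 37 = 3

|G/H| = 3


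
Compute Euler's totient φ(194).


Factor n: 194 = 2 × 97
φ(n) = n · ∏(1 - 1/p) over distinct primes p | n
φ(194) = 194 · (1 - 1/2) · (1 - 1/97) = 96

φ(194) = 96


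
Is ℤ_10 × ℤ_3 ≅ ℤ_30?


Comparing ℤ_10 × ℤ_3 and ℤ_30:
gcd(10,3) = 1, so ℤ_10 × ℤ_3 ≅ ℤ_30 (CRT)

Yes, ℤ_10 × ℤ_3 ≅ ℤ_30


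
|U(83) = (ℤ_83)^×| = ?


U(n) is the group of units mod n; |U(n)| = φ(n)
|U(83)| = φ(83) = 82

|U(83) = (ℤ_83)^×| = 82


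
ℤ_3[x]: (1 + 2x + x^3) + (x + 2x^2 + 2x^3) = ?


Add coefficients mod 3:
x^0: 1 + 0 = 1 (mod 3)
x^1: 2 + 1 = 0 (mod 3)
x^2: 0 + 2 = 2 (mod 3)
x^3: 1 + 2 = 0 (mod 3)
Result: 1 + 2x^2

f + g = 1 + 2x^2


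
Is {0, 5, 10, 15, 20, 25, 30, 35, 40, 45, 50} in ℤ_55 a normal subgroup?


H = {0, 5, 10, 15, 20, 25, 30, 35, 40, 45, 50} in ℤ_55
ℤ_55 is abelian; every subgroup of an abelian group is normal

Yes, normal subgroup


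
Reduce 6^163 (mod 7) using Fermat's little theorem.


Fermat's little theorem: if p is prime and gcd(a,p)=1, then a^(p-1) ≡ 1 (mod p)
p = 7 is prime, gcd(6,7) = 1
Reduce exponent: 163 mod 6 = 1
So 6^163 ≡ 6^1 (mod 7)
6^1 mod 7 = 6

6^163 ≡ 6 (mod 7)


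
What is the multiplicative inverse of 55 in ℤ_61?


Use the extended Euclidean algorithm to write 1 = 55·s + 61·t; then s mod 61 is the inverse.
Euclidean algorithm:
  55 = 0·61 + 55
  61 = 1·55 + 6
  55 = 9·6 + 1
  6 = 6·1 + 0
gcd(55,61) = 1
Back-substitution gives: 55·(10) + 61·(-9) = 1
So 55⁻¹ ≡ 10 ≡ 10 (mod 61)
Check: 55 × 10 = 550 ≡ 1 (mod 61) ✓

55⁻¹ ≡ 10 (mod 61)


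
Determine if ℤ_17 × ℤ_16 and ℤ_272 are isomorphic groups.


Comparing ℤ_17 × ℤ_16 and ℤ_272:
gcd(17,16) = 1, so ℤ_17 × ℤ_16 ≅ ℤ_272 (CRT)

Yes, ℤ_17 × ℤ_16 ≅ ℤ_272


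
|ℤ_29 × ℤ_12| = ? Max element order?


|ℤ_29 × ℤ_12| = 29 × 12 = 348
Max element order = lcm(29,12) = 348
Cyclic? Yes (gcd=1)

|ℤ_29×ℤ_12| = 348, max element order = 348


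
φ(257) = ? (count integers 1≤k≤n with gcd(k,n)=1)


Factor n: 257 = 257
φ(n) = n · ∏(1 - 1/p) over distinct primes p | n
φ(257) = 257 · (1 - 1/257) = 256

φ(257) = 256


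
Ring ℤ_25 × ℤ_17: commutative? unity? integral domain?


Direct product ring; commutative with unity (1,1); but (1,0)·(0,1) = (0,0) gives zero divisors, so not an integral domain
Commutative: Yes
Integral domain: No
Has unity: Yes

ℤ_25 × ℤ_17: Commutative=Yes, Unity=Yes


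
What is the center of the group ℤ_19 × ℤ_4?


Z(G) = {g ∈ G | gx = xg for all x ∈ G}
Direct product of abelian groups is abelian, so Z(G) = G

Z(ℤ_19 × ℤ_4) = ℤ_19 × ℤ_4


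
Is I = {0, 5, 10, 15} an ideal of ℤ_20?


Check ideal conditions for I = {0, 5, 10, 15} in ℤ_20:
(1) I is an additive subgroup? Yes
(2) For r ∈ ℤ_20 and a ∈ I: r·a ∈ I? Yes

Yes, I is an ideal of ℤ_20


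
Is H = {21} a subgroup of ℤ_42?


Subgroup test for H = {21} in (ℤ_42, +):
(1) 0 ∈ H? No
(2) Closure: for all a,b ∈ H, (a+b) mod 42 ∈ H? No  [counterexample: 21 + 21 = 0 ∉ H]
(3) Inverses: for all a ∈ H, -a mod 42 ∈ H? Yes

No, H is not a subgroup of ℤ_42


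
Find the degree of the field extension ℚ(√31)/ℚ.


√31 has minimal polynomial x² - 31 (irreducible over ℚ since 31 is squarefree)

[ℚ(√31)/ℚ] = 2


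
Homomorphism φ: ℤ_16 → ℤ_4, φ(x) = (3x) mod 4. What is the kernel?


Kernel = preimage of identity
ker(φ) = {x ∈ ℤ_16 : 3x ≡ 0 (mod 4)}. Since 4 | 16, φ is well-defined. The kernel is the cyclic subgroup ⟨4⟩ of ℤ_16 (order 4), i.e. {0, 4, 8, 12}

ker(φ) = {0, 4, 8, 12}


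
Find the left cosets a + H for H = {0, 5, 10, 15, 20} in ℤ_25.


H = {0, 5, 10, 15, 20}, |H| = 5
Number of cosets = |G|/|H| = 25/5 = 5
0 + H = {0, 5, 10, 15, 20}
1 + H = {1, 6, 11, 16, 21}
2 + H = {2, 7, 12, 17, 22}
3 + H = {3, 8, 13, 18, 23}
4 + H = {4, 9, 14, 19, 24}

Cosets: 0+H={0,5,10,15,20}; 1+H={1,6,11,16,21}; 2+H={2,7,12,17,22}; 3+H={3,8,13,18,23}; 4+H={4,9,14,19,24}


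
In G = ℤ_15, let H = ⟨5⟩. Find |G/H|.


|⟨5⟩| = n / gcd(5, 15) = 15 / 5 = 3
H is normal (ℤ_15 is abelian).
|G/H| = |G| / |H| = 15 / 3 = 5

|G/H| = 5


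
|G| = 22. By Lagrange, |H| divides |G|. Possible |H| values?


Lagrange's theorem: |H| divides |G|
|G| = 22
Divisors of 22: 1, 2, 11, 22

Possible subgroup orders: {1, 2, 11, 22}


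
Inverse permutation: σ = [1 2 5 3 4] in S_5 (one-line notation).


To find σ⁻¹, swap domain and range:
σ(1) = 1 → σ⁻¹(1) = 1
σ(2) = 2 → σ⁻¹(2) = 2
σ(3) = 5 → σ⁻¹(5) = 3
σ(4) = 3 → σ⁻¹(3) = 4
σ(5) = 4 → σ⁻¹(4) = 5

σ⁻¹ = [1 2 4 5 3]


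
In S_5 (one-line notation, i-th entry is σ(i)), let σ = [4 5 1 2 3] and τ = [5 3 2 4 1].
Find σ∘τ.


σ∘τ: apply τ first, then σ
1 →τ 5 →σ 3
2 →τ 3 →σ 1
3 →τ 2 →σ 5
4 →τ 4 →σ 2
5 →τ 1 →σ 4

σ∘τ = [3 1 5 2 4]


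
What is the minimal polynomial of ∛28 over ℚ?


∛28 satisfies x³ - 28 = 0, irreducible over ℚ (no rational root; 28 is not a perfect cube)

Minimal polynomial: x³ - 28


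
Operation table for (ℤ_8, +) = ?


Elements: {0, 1, 2, 3, 4, 5, 6, 7}
Operation: addition mod 8
Entry (a, b) = (a + b) mod 8

Cayley table:
  | 0 | 1 | 2 | 3 | 4 | 5 | 6 | 7
0 | 0 | 1 | 2 | 3 | 4 | 5 | 6 | 7
1 | 1 | 2 | 3 | 4 | 5 | 6 | 7 | 0
2 | 2 | 3 | 4 | 5 | 6 | 7 | 0 | 1
3 | 3 | 4 | 5 | 6 | 7 | 0 | 1 | 2
4 | 4 | 5 | 6 | 7 | 0 | 1 | 2 | 3
5 | 5 | 6 | 7 | 0 | 1 | 2 | 3 | 4
6 | 6 | 7 | 0 | 1 | 2 | 3 | 4 | 5
7 | 7 | 0 | 1 | 2 | 3 | 4 | 5 | 6


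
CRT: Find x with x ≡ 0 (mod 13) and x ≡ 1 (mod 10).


m₁ = 13, m₂ = 10, gcd = 1, so CRT applies. M = m₁·m₂ = 130
Let M₁ = M/m₁ = 10, M₂ = M/m₂ = 13
Find y₁ ≡ M₁⁻¹ (mod m₁): 10⁻¹ ≡ 4 (mod 13)
Find y₂ ≡ M₂⁻¹ (mod m₂): 13⁻¹ ≡ 7 (mod 10)
x = a₁·M₁·y₁ + a₂·M₂·y₂ = 0·10·4 + 1·13·7 = 91
Reduce mod 130: x ≡ 91
Check: 91 mod 13 = 0 ✓, 91 mod 10 = 1 ✓

x ≡ 91 (mod 130)


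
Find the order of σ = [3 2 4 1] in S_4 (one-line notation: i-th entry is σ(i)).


Cycle decomposition: (1 3 4)
Cycle lengths: 3
Order = lcm(3) = 3

ord(σ) = 3


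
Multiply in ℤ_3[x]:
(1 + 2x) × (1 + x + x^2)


Expand and collect like terms; reduce coefficients mod 3:
x^0: 1·1 = 1 ≡ 1 (mod 3)
x^1: 1·1 + 2·1 = 3 ≡ 0 (mod 3)
x^2: 1·1 + 2·1 = 3 ≡ 0 (mod 3)
x^3: 2·1 = 2 ≡ 2 (mod 3)
Result: 1 + 2x^3

f · g = 1 + 2x^3


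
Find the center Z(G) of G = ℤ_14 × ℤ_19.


Z(G) = {g ∈ G | gx = xg for all x ∈ G}
Direct product of abelian groups is abelian, so Z(G) = G

Z(ℤ_14 × ℤ_19) = ℤ_14 × ℤ_19


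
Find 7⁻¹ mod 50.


Use the extended Euclidean algorithm to write 1 = 7·s + 50·t; then s mod 50 is the inverse.
Euclidean algorithm:
  7 = 0·50 + 7
  50 = 7·7 + 1
  7 = 7·1 + 0
gcd(7,50) = 1
Back-substitution gives: 7·(-7) + 50·(1) = 1
So 7⁻¹ ≡ -7 ≡ 43 (mod 50)
Check: 7 × 43 = 301 ≡ 1 (mod 50) ✓

7⁻¹ ≡ 43 (mod 50)


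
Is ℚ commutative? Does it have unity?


ℚ is a field: commutative, has unity, every nonzero element is a unit (hence an integral domain)
Commutative: Yes
Integral domain: Yes
Has unity: Yes

ℚ: Commutative=Yes, Unity=Yes


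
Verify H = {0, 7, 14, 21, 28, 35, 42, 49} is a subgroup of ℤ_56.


Subgroup test for H = {0, 7, 14, 21, 28, 35, 42, 49} in (ℤ_56, +):
(1) 0 ∈ H? Yes
(2) Closure: for all a,b ∈ H, (a+b) mod 56 ∈ H? Yes
(3) Inverses: for all a ∈ H, -a mod 56 ∈ H? Yes

Yes, H is a subgroup of ℤ_56


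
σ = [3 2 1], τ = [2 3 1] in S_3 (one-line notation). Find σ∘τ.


σ∘τ: apply τ first, then σ
1 →τ 2 →σ 2
2 →τ 3 →σ 1
3 →τ 1 →σ 3

σ∘τ = [2 1 3]


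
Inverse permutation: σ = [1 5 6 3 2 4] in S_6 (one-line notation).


To find σ⁻¹, swap domain and range:
σ(1) = 1 → σ⁻¹(1) = 1
σ(2) = 5 → σ⁻¹(5) = 2
σ(3) = 6 → σ⁻¹(6) = 3
σ(4) = 3 → σ⁻¹(3) = 4
σ(5) = 2 → σ⁻¹(2) = 5
σ(6) = 4 → σ⁻¹(4) = 6

σ⁻¹ = [1 5 4 6 2 3]


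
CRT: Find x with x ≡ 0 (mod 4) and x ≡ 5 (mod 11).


m₁ = 4, m₂ = 11, gcd = 1, so CRT applies. M = m₁·m₂ = 44
Let M₁ = M/m₁ = 11, M₂ = M/m₂ = 4
Find y₁ ≡ M₁⁻¹ (mod m₁): 11⁻¹ ≡ 3 (mod 4)
Find y₂ ≡ M₂⁻¹ (mod m₂): 4⁻¹ ≡ 3 (mod 11)
x = a₁·M₁·y₁ + a₂·M₂·y₂ = 0·11·3 + 5·4·3 = 60
Reduce mod 44: x ≡ 16
Check: 16 mod 4 = 0 ✓, 16 mod 11 = 5 ✓

x ≡ 16 (mod 44)


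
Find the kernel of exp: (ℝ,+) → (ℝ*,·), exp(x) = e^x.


Kernel = preimage of identity
ker(exp) = {x ∈ ℝ | e^x = 1} = {0}

ker(exp) = {0}


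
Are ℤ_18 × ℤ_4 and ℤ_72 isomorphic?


Comparing ℤ_18 × ℤ_4 and ℤ_72:
gcd(18,4) = 2 ≠ 1. Max element order in ℤ_18×ℤ_4 is lcm(18,4) = 36 < 72, so it has no element of order 72

No, ℤ_18 × ℤ_4 ≇ ℤ_72


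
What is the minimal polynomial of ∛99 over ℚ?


∛99 satisfies x³ - 99 = 0, irreducible over ℚ (no rational root; 99 is not a perfect cube)

Minimal polynomial: x³ - 99


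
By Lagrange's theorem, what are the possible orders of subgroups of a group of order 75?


Lagrange's theorem: |H| divides |G|
|G| = 75
Divisors of 75: 1, 3, 5, 15, 25, 75

Possible subgroup orders: {1, 3, 5, 15, 25, 75}


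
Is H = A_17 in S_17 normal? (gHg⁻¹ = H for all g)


H = A_17 in S_17
A_17 has index 2 in S_17, and every subgroup of index 2 is normal

Yes, normal subgroup


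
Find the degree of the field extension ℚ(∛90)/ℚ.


∛90 has minimal polynomial x³ - 90 (irreducible over ℚ since 90 is not a perfect cube)

[ℚ(∛90)/ℚ] = 3


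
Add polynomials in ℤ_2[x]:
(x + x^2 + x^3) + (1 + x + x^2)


Add coefficients mod 2:
x^0: 0 + 1 = 1 (mod 2)
x^1: 1 + 1 = 0 (mod 2)
x^2: 1 + 1 = 0 (mod 2)
x^3: 1 + 0 = 1 (mod 2)
Result: 1 + x^3

f + g = 1 + x^3


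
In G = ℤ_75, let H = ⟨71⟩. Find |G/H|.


|⟨71⟩| = n / gcd(71, 75) = 75 / 1 = 75
H is normal (ℤ_75 is abelian).
|G/H| = |G| / |H| = 75 / 75 = 1

|G/H| = 1


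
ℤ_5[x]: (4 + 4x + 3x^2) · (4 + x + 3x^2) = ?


Expand and collect like terms; reduce coefficients mod 5:
x^0: 4·4 = 16 ≡ 1 (mod 5)
x^1: 4·1 + 4·4 = 20 ≡ 0 (mod 5)
x^2: 4·3 + 4·1 + 3·4 = 28 ≡ 3 (mod 5)
x^3: 4·3 + 3·1 = 15 ≡ 0 (mod 5)
x^4: 3·3 = 9 ≡ 4 (mod 5)
Result: 1 + 3x^2 + 4x^4

f · g = 1 + 3x^2 + 4x^4


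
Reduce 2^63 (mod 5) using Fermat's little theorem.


Fermat's little theorem: if p is prime and gcd(a,p)=1, then a^(p-1) ≡ 1 (mod p)
p = 5 is prime, gcd(2,5) = 1
Reduce exponent: 63 mod 4 = 3
So 2^63 ≡ 2^3 (mod 5)
2^3 mod 5 = 3

2^63 ≡ 3 (mod 5)


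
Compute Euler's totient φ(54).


Factor n: 54 = 2 × 3^3
φ(n) = n · ∏(1 - 1/p) over distinct primes p | n
φ(54) = 54 · (1 - 1/2) · (1 - 1/3) = 18

φ(54) = 18


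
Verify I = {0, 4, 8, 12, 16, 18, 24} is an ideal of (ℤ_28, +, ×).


Check ideal conditions for I = {0, 4, 8, 12, 16, 18, 24} in ℤ_28:
(1) I is an additive subgroup? No
(2) For r ∈ ℤ_28 and a ∈ I: r·a ∈ I? No  [counterexample: r=2, a=24, r·a mod 28 = 20 ∉ I]

No, I is not an ideal of ℤ_28


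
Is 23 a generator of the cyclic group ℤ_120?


g generates ℤ_n iff gcd(g, n) = 1
gcd(23, 120) = 1
Since gcd = 1, 23 is a generator.

Yes, 23 generates ℤ_120


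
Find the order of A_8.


|A_n| = n!/2 (even permutations)
|A_8| = 8!/2 = 40320/2 = 20160

|A_8| = 20160


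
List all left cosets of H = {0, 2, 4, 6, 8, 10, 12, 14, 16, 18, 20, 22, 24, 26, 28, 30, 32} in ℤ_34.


H = {0, 2, 4, 6, 8, 10, 12, 14, 16, 18, 20, 22, 24, 26, 28, 30, 32}, |H| = 17
Number of cosets = |G|/|H| = 34/17 = 2
0 + H = {0, 2, 4, 6, 8, 10, 12, 14, 16, 18, 20, 22, 24, 26, 28, 30, 32}
1 + H = {1, 3, 5, 7, 9, 11, 13, 15, 17, 19, 21, 23, 25, 27, 29, 31, 33}

Cosets: 0+H={0,2,4,6,8,10,12,14,16,18,20,22,24,26,28,30,32}; 1+H={1,3,5,7,9,11,13,15,17,19,21,23,25,27,29,31,33}


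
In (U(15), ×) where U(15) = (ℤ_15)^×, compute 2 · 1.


Operation: multiplication mod 15
2 · 1 = (a × b) mod 15 with a = 2, b = 1

2 · 1 = 2


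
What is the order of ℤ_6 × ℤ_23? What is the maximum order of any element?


|ℤ_6 × ℤ_23| = 6 × 23 = 138
Max element order = lcm(6,23) = 138
Cyclic? Yes (gcd=1)

|ℤ_6×ℤ_23| = 138, max element order = 138


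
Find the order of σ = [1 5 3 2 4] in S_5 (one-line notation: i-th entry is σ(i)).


Cycle decomposition: (2 5 4)
Cycle lengths: 3
Order = lcm(3) = 3

ord(σ) = 3


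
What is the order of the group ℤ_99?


ℤ_n has n elements.

|ℤ_99| = 99


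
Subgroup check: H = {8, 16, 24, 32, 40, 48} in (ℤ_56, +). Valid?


Subgroup test for H = {8, 16, 24, 32, 40, 48} in (ℤ_56, +):
(1) 0 ∈ H? No
(2) Closure: for all a,b ∈ H, (a+b) mod 56 ∈ H? No  [counterexample: 8 + 48 = 0 ∉ H]
(3) Inverses: for all a ∈ H, -a mod 56 ∈ H? Yes

No, H is not a subgroup of ℤ_56


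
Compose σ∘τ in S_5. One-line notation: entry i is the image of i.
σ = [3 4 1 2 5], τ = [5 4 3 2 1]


σ∘τ: apply τ first, then σ
1 →τ 5 →σ 5
2 →τ 4 →σ 2
3 →τ 3 →σ 1
4 →τ 2 →σ 4
5 →τ 1 →σ 3

σ∘τ = [5 2 1 4 3]


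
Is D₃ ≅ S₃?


Comparing D₃ and S₃:
Both are the unique non-abelian group of order 6

Yes, D₃ ≅ S₃


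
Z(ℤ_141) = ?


Z(G) = {g ∈ G | gx = xg for all x ∈ G}
ℤ_141 is abelian, so Z(G) = G

Z(ℤ_141) = ℤ_141


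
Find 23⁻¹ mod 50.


Use the extended Euclidean algorithm to write 1 = 23·s + 50·t; then s mod 50 is the inverse.
Euclidean algorithm:
  23 = 0·50 + 23
  50 = 2·23 + 4
  23 = 5·4 + 3
  4 = 1·3 + 1
  3 = 3·1 + 0
gcd(23,50) = 1
Back-substitution gives: 23·(-13) + 50·(6) = 1
So 23⁻¹ ≡ -13 ≡ 37 (mod 50)
Check: 23 × 37 = 851 ≡ 1 (mod 50) ✓

23⁻¹ ≡ 37 (mod 50)


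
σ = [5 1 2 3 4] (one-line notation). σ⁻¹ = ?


To find σ⁻¹, swap domain and range:
σ(1) = 5 → σ⁻¹(5) = 1
σ(2) = 1 → σ⁻¹(1) = 2
σ(3) = 2 → σ⁻¹(2) = 3
σ(4) = 3 → σ⁻¹(3) = 4
σ(5) = 4 → σ⁻¹(4) = 5

σ⁻¹ = [2 3 4 5 1]


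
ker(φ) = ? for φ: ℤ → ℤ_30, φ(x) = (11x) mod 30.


Kernel = preimage of identity
ker(φ) = {x ∈ ℤ : 11x ≡ 0 (mod 30)}. gcd(11,30) = 1, so 11x ≡ 0 (mod 30) ⟺ x ≡ 0 (mod 30/1 = 30). Hence ker(φ) = 30ℤ

ker(φ) = 30ℤ


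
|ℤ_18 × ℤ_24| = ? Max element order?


|ℤ_18 × ℤ_24| = 18 × 24 = 432
Max element order = lcm(18,24) = 72
Cyclic? No (gcd=6)

|ℤ_18×ℤ_24| = 432, max element order = 72


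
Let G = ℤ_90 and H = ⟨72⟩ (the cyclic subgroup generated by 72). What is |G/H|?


|⟨72⟩| = n / gcd(72, 90) = 90 / 18 = 5
H is normal (ℤ_90 is abelian).
|G/H| = |G| / |H| = 90 / 5 = 18

|G/H| = 18


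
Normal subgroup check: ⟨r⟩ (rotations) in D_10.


H = ⟨r⟩ (rotations) in D_10
The rotation subgroup ⟨r⟩ has index 2 in D_10, so it is normal

Yes, normal subgroup


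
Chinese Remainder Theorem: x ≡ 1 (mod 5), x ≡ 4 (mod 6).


m₁ = 5, m₂ = 6, gcd = 1, so CRT applies. M = m₁·m₂ = 30
Let M₁ = M/m₁ = 6, M₂ = M/m₂ = 5
Find y₁ ≡ M₁⁻¹ (mod m₁): 6⁻¹ ≡ 1 (mod 5)
Find y₂ ≡ M₂⁻¹ (mod m₂): 5⁻¹ ≡ 5 (mod 6)
x = a₁·M₁·y₁ + a₂·M₂·y₂ = 1·6·1 + 4·5·5 = 106
Reduce mod 30: x ≡ 16
Check: 16 mod 5 = 1 ✓, 16 mod 6 = 4 ✓

x ≡ 16 (mod 30)


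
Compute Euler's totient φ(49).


Factor n: 49 = 7^2
φ(n) = n · ∏(1 - 1/p) over distinct primes p | n
φ(49) = 49 · (1 - 1/7) = 42

φ(49) = 42


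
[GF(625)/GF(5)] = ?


GF(625) = GF(5^4), so the extension degree is 4

[GF(625)/GF(5)] = 4


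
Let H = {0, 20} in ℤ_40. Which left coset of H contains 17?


17 + H = {17 + h (mod 40) : h ∈ H}
17+0=17, 17+20=37

17 + H = {17, 37}


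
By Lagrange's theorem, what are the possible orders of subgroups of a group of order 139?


Lagrange's theorem: |H| divides |G|
|G| = 139
Divisors of 139: 1, 139

Possible subgroup orders: {1, 139}


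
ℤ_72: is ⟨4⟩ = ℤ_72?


g generates ℤ_n iff gcd(g, n) = 1
gcd(4, 72) = 4
Since gcd = 4 ≠ 1, ⟨4⟩ has order 18 < 72, so 4 is not a generator.

No, 4 does not generate ℤ_72


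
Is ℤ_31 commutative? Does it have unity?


ℤ_31 is a commutative ring with unity 1; 31 is prime, so ℤ_31 is a field (hence an integral domain)
Commutative: Yes
Integral domain: Yes
Has unity: Yes

ℤ_31: Commutative=Yes, Unity=Yes


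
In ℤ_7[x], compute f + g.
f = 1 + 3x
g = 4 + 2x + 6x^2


Add coefficients mod 7:
x^0: 1 + 4 = 5 (mod 7)
x^1: 3 + 2 = 5 (mod 7)
x^2: 0 + 6 = 6 (mod 7)
Result: 5 + 5x + 6x^2

f + g = 5 + 5x + 6x^2


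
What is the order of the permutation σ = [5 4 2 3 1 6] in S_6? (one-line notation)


Cycle decomposition: (1 5) (2 4 3)
Cycle lengths: 2, 3
Order = lcm(2, 3) = 6

ord(σ) = 6


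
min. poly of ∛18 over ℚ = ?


∛18 satisfies x³ - 18 = 0, irreducible over ℚ (no rational root; 18 is not a perfect cube)

Minimal polynomial: x³ - 18


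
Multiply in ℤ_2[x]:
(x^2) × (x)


Expand and collect like terms; reduce coefficients mod 2:
x^0: 0·0 = 0 ≡ 0 (mod 2)
x^1: 0·1 + 0·0 = 0 ≡ 0 (mod 2)
x^2: 0·1 + 1·0 = 0 ≡ 0 (mod 2)
x^3: 1·1 = 1 ≡ 1 (mod 2)
Result: x^3

f · g = x^3


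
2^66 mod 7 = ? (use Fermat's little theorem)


Fermat's little theorem: if p is prime and gcd(a,p)=1, then a^(p-1) ≡ 1 (mod p)
p = 7 is prime, gcd(2,7) = 1
Reduce exponent: 66 mod 6 = 0
So 2^66 ≡ 2^0 (mod 7)
2^0 = 1

2^66 ≡ 1 (mod 7)


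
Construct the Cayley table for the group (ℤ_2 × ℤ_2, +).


Elements: {(0,0), (0,1), (1,0), (1,1)}
Operation: componentwise addition mod (2, 2)
Entry (a, b) = ((a₁+b₁) mod 2, (a₂+b₂) mod 2)

Cayley table:
      | (0,0) | (0,1) | (1,0) | (1,1)
(0,0) | (0,0) | (0,1) | (1,0) | (1,1)
(0,1) | (0,1) | (0,0) | (1,1) | (1,0)
(1,0) | (1,0) | (1,1) | (0,0) | (0,1)
(1,1) | (1,1) | (1,0) | (0,1) | (0,0)


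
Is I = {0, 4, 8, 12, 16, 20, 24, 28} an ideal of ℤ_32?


Check ideal conditions for I = {0, 4, 8, 12, 16, 20, 24, 28} in ℤ_32:
(1) I is an additive subgroup? Yes
(2) For r ∈ ℤ_32 and a ∈ I: r·a ∈ I? Yes

Yes, I is an ideal of ℤ_32


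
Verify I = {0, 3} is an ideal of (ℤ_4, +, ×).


Check ideal conditions for I = {0, 3} in ℤ_4:
(1) I is an additive subgroup? No
(2) For r ∈ ℤ_4 and a ∈ I: r·a ∈ I? No  [counterexample: r=2, a=3, r·a mod 4 = 2 ∉ I]

No, I is not an ideal of ℤ_4


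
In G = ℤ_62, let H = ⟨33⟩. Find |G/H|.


|⟨33⟩| = n / gcd(33, 62) = 62 / 1 = 62
H is normal (ℤ_62 is abelian).
|G/H| = |G| / |H| = 62 / 62 = 1

|G/H| = 1


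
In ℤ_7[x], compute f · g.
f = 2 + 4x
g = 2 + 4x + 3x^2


Expand and collect like terms; reduce coefficients mod 7:
x^0: 2·2 = 4 ≡ 4 (mod 7)
x^1: 2·4 + 4·2 = 16 ≡ 2 (mod 7)
x^2: 2·3 + 4·4 = 22 ≡ 1 (mod 7)
x^3: 4·3 = 12 ≡ 5 (mod 7)
Result: 4 + 2x + x^2 + 5x^3

f · g = 4 + 2x + x^2 + 5x^3


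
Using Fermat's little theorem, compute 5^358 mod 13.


Fermat's little theorem: if p is prime and gcd(a,p)=1, then a^(p-1) ≡ 1 (mod p)
p = 13 is prime, gcd(5,13) = 1
Reduce exponent: 358 mod 12 = 10
So 5^358 ≡ 5^10 (mod 13)
5^10 mod 13 = 12

5^358 ≡ 12 (mod 13)


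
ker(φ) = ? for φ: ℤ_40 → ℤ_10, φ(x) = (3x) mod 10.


Kernel = preimage of identity
ker(φ) = {x ∈ ℤ_40 : 3x ≡ 0 (mod 10)}. Since 10 | 40, φ is well-defined. The kernel is the cyclic subgroup ⟨10⟩ of ℤ_40 (order 4), i.e. {0, 10, 20, 30}

ker(φ) = {0, 10, 20, 30}


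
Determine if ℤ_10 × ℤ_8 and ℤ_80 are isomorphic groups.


Comparing ℤ_10 × ℤ_8 and ℤ_80:
gcd(10,8) = 2 ≠ 1. Max element order in ℤ_10×ℤ_8 is lcm(10,8) = 40 < 80, so it has no element of order 80

No, ℤ_10 × ℤ_8 ≇ ℤ_80


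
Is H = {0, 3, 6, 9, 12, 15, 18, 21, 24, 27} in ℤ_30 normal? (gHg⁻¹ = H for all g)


H = {0, 3, 6, 9, 12, 15, 18, 21, 24, 27} in ℤ_30
ℤ_30 is abelian; every subgroup of an abelian group is normal

Yes, normal subgroup


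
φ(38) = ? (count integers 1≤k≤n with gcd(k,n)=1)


Factor n: 38 = 2 × 19
φ(n) = n · ∏(1 - 1/p) over distinct primes p | n
φ(38) = 38 · (1 - 1/2) · (1 - 1/19) = 18

φ(38) = 18


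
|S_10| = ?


|S_n| = n! (number of permutations of n symbols)
|S_10| = 10! = 3628800

|S_10| = 3628800


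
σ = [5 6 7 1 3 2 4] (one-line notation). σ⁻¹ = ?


To find σ⁻¹, swap domain and range:
σ(1) = 5 → σ⁻¹(5) = 1
σ(2) = 6 → σ⁻¹(6) = 2
σ(3) = 7 → σ⁻¹(7) = 3
σ(4) = 1 → σ⁻¹(1) = 4
σ(5) = 3 → σ⁻¹(3) = 5
σ(6) = 2 → σ⁻¹(2) = 6
σ(7) = 4 → σ⁻¹(4) = 7

σ⁻¹ = [4 6 5 7 1 2 3]


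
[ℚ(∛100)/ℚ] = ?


∛100 has minimal polynomial x³ - 100 (irreducible over ℚ since 100 is not a perfect cube)

[ℚ(∛100)/ℚ] = 3


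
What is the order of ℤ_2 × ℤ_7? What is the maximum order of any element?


|ℤ_2 × ℤ_7| = 2 × 7 = 14
Max element order = lcm(2,7) = 14
Cyclic? Yes (gcd=1)

|ℤ_2×ℤ_7| = 14, max element order = 14


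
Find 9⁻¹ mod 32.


Use the extended Euclidean algorithm to write 1 = 9·s + 32·t; then s mod 32 is the inverse.
Euclidean algorithm:
  9 = 0·32 + 9
  32 = 3·9 + 5
  9 = 1·5 + 4
  5 = 1·4 + 1
  4 = 4·1 + 0
gcd(9,32) = 1
Back-substitution gives: 9·(-7) + 32·(2) = 1
So 9⁻¹ ≡ -7 ≡ 25 (mod 32)
Check: 9 × 25 = 225 ≡ 1 (mod 32) ✓

9⁻¹ ≡ 25 (mod 32)


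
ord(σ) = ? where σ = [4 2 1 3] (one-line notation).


Cycle decomposition: (1 4 3)
Cycle lengths: 3
Order = lcm(3) = 3

ord(σ) = 3


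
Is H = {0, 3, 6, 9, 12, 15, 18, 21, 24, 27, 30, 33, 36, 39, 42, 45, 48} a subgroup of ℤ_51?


Subgroup test for H = {0, 3, 6, 9, 12, 15, 18, 21, 24, 27, 30, 33, 36, 39, 42, 45, 48} in (ℤ_51, +):
(1) 0 ∈ H? Yes
(2) Closure: for all a,b ∈ H, (a+b) mod 51 ∈ H? Yes
(3) Inverses: for all a ∈ H, -a mod 51 ∈ H? Yes

Yes, H is a subgroup of ℤ_51


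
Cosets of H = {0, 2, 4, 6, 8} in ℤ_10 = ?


H = {0, 2, 4, 6, 8}, |H| = 5
Number of cosets = |G|/|H| = 10/5 = 2
0 + H = {0, 2, 4, 6, 8}
1 + H = {1, 3, 5, 7, 9}

Cosets: 0+H={0,2,4,6,8}; 1+H={1,3,5,7,9}


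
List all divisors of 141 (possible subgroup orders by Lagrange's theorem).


Lagrange's theorem: |H| divides |G|
|G| = 141
Divisors of 141: 1, 3, 47, 141

Possible subgroup orders: {1, 3, 47, 141}


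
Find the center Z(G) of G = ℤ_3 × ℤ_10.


Z(G) = {g ∈ G | gx = xg for all x ∈ G}
Direct product of abelian groups is abelian, so Z(G) = G

Z(ℤ_3 × ℤ_10) = ℤ_3 × ℤ_10


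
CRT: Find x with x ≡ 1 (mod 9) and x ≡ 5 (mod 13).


m₁ = 9, m₂ = 13, gcd = 1, so CRT applies. M = m₁·m₂ = 117
Let M₁ = M/m₁ = 13, M₂ = M/m₂ = 9
Find y₁ ≡ M₁⁻¹ (mod m₁): 13⁻¹ ≡ 7 (mod 9)
Find y₂ ≡ M₂⁻¹ (mod m₂): 9⁻¹ ≡ 3 (mod 13)
x = a₁·M₁·y₁ + a₂·M₂·y₂ = 1·13·7 + 5·9·3 = 226
Reduce mod 117: x ≡ 109
Check: 109 mod 9 = 1 ✓, 109 mod 13 = 5 ✓

x ≡ 109 (mod 117)


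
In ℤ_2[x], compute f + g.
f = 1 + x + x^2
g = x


Add coefficients mod 2:
x^0: 1 + 0 = 1 (mod 2)
x^1: 1 + 1 = 0 (mod 2)
x^2: 1 + 0 = 1 (mod 2)
Result: 1 + x^2

f + g = 1 + x^2


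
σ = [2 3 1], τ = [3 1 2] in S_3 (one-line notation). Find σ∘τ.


σ∘τ: apply τ first, then σ
1 →τ 3 →σ 1
2 →τ 1 →σ 2
3 →τ 2 →σ 3

σ∘τ = [1 2 3]


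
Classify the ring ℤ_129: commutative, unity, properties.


ℤ_129 is a commutative ring with unity 1; 129 = 3×43 is composite, so 3·43 ≡ 0 gives zero divisors (not an integral domain)
Commutative: Yes
Integral domain: No
Has unity: Yes

ℤ_129: Commutative=Yes, Unity=Yes


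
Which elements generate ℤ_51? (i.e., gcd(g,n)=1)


g generates ℤ_n iff gcd(g,n) = 1
Prime factors of 51: 3, 17
Generators are g ∈ {1,...,50} not divisible by any of these primes.
Generators: {1, 2, 4, 5, 7, 8, 10, 11, 13, 14, 16, 19, 20, 22, 23, 25, 26, 28, 29, 31, 32, 35, 37, 38, 40, 41, 43, 44, 46, 47, 49, 50}
Number of generators = φ(51) = 32

Generators of ℤ_51 = {1, 2, 4, 5, 7, 8, 10, 11, 13, 14, 16, 19, 20, 22, 23, 25, 26, 28, 29, 31, 32, 35, 37, 38, 40, 41, 43, 44, 46, 47, 49, 50}
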